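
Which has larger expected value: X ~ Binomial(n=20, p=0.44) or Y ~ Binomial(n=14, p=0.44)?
X has larger mean (8.8000 > 6.1600)

Compute the expected value for each distribution:

X ~ Binomial(n=20, p=0.44):
E[X] = 8.8000

Y ~ Binomial(n=14, p=0.44):
E[Y] = 6.1600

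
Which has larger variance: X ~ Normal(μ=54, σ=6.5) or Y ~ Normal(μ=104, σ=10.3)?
Y has larger variance (106.0900 > 42.2500)

Compute the variance for each distribution:

X ~ Normal(μ=54, σ=6.5):
Var(X) = 42.2500

Y ~ Normal(μ=104, σ=10.3):
Var(Y) = 106.0900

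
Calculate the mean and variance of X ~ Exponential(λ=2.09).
E[X] = 0.4785, Var(X) = 0.2289

We have X ~ Exponential(λ=2.09).

For an Exponential distribution with λ=2.09:

Expected value:
E[X] = 0.4785

Variance:
Var(X) = 0.2289

Standard deviation:
σ = √Var(X) = 0.4785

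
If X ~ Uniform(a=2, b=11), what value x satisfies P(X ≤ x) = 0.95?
10.5500

We have X ~ Uniform(a=2, b=11).

We want to find x such that P(X ≤ x) = 0.95.

This is the 95th percentile, which means 95% of values fall below this point.

Using the inverse CDF (quantile function):
x = F⁻¹(0.95) = 10.5500

Verification: P(X ≤ 10.5500) = 0.95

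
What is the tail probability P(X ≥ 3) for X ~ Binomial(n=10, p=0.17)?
0.234131

We have X ~ Binomial(n=10, p=0.17).

For discrete distributions, P(X ≥ 3) = 1 - P(X ≤ 2).

P(X ≤ 2) = 0.765869
P(X ≥ 3) = 1 - 0.765869 = 0.234131

So there's approximately a 23.4% chance that X is at least 3.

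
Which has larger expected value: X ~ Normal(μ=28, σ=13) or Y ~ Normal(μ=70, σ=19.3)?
Y has larger mean (70.0000 > 28.0000)

Compute the expected value for each distribution:

X ~ Normal(μ=28, σ=13):
E[X] = 28.0000

Y ~ Normal(μ=70, σ=19.3):
E[Y] = 70.0000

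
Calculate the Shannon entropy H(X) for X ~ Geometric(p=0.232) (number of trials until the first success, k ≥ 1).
2.3348 nats

We have X ~ Geometric(p=0.232) (number of trials until the first success, k ≥ 1).

The Shannon entropy measures the uncertainty or information content of the distribution.

For a Geometric distribution with p=0.232 (number of trials until the first success, k ≥ 1):
H(X) = 2.3348 nats

(In bits, this would be 3.3685 bits.)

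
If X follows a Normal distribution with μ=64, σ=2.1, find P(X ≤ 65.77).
0.800346

We have X ~ Normal(μ=64, σ=2.1).

The CDF gives us P(X ≤ k).

Using the CDF:
P(X ≤ 65.77) = 0.800346

This means there's approximately a 80.0% chance that X is at most 65.77.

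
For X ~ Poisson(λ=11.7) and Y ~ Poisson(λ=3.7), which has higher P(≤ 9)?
Y has higher probability (P(Y ≤ 9) = 0.9952 > P(X ≤ 9) = 0.2696)

Compute P(≤ 9) for each distribution:

X ~ Poisson(λ=11.7):
P(X ≤ 9) = 0.2696

Y ~ Poisson(λ=3.7):
P(Y ≤ 9) = 0.9952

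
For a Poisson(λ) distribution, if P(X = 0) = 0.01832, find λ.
λ = 3.9998

For a Poisson(λ) distribution, the PMF at 0 is:
P(X = 0) = λ^0 e^(-λ) / 0! = e^(-λ)

Given P(X = 0) = 0.01832:
e^(-λ) = 0.01832
-λ = ln(0.01832)
λ = -ln(0.01832) = 3.9998

Verification: e^(-3.9998) = 0.01832 ✓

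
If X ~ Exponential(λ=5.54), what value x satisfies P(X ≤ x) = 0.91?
0.4346

We have X ~ Exponential(λ=5.54).

We want to find x such that P(X ≤ x) = 0.91.

This is the 91st percentile, which means 91% of values fall below this point.

Using the inverse CDF (quantile function):
x = F⁻¹(0.91) = 0.4346

Verification: P(X ≤ 0.4346) = 0.91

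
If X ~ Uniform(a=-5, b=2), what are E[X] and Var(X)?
E[X] = -1.5000, Var(X) = 4.0833

We have X ~ Uniform(a=-5, b=2).

For a Uniform distribution with a=-5, b=2:

Expected value:
E[X] = -1.5000

Variance:
Var(X) = 4.0833

Standard deviation:
σ = √Var(X) = 2.0207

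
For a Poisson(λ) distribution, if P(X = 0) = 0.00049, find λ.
λ = 7.6211

For a Poisson(λ) distribution, the PMF at 0 is:
P(X = 0) = λ^0 e^(-λ) / 0! = e^(-λ)

Given P(X = 0) = 0.00049:
e^(-λ) = 0.00049
-λ = ln(0.00049)
λ = -ln(0.00049) = 7.6211

Verification: e^(-7.6211) = 0.00049 ✓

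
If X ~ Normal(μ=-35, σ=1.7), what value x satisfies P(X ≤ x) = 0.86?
-33.1635

We have X ~ Normal(μ=-35, σ=1.7).

We want to find x such that P(X ≤ x) = 0.86.

This is the 86th percentile, which means 86% of values fall below this point.

Using the inverse CDF (quantile function):
x = F⁻¹(0.86) = -33.1635

Verification: P(X ≤ -33.1635) = 0.86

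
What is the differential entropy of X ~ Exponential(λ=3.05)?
-0.1151 nats

We have X ~ Exponential(λ=3.05).

The differential entropy measures the uncertainty or information content of the distribution.

For an Exponential distribution with λ=3.05:
h(X) = -0.1151 nats

(In bits, this would be -0.1661 bits.)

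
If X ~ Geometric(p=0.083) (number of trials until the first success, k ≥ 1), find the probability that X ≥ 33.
0.062491

We have X ~ Geometric(p=0.083) (number of trials until the first success, k ≥ 1).

For discrete distributions, P(X ≥ 33) = 1 - P(X ≤ 32).

P(X ≤ 32) = 0.937509
P(X ≥ 33) = 1 - 0.937509 = 0.062491

So there's approximately a 6.2% chance that X is at least 33.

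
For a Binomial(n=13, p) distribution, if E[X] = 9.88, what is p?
p = 0.76

For a Binomial(n, p) distribution:
E[X] = n × p

Given n = 13 and E[X] = 9.88:
9.88 = 13 × p
p = 9.88 / 13 = 0.76

Verification: Binomial(13, 0.76) has E[X] = 9.88 ✓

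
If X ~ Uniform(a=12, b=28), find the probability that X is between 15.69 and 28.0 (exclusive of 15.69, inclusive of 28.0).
0.769375

We have X ~ Uniform(a=12, b=28).

To find P(15.69 < X ≤ 28.0), we use:
P(15.69 < X ≤ 28.0) = P(X ≤ 28.0) - P(X ≤ 15.69)
                 = F(28.0) - F(15.69)
                 = 1.000000 - 0.230625
                 = 0.769375

So there's approximately a 76.9% chance that X falls in this range.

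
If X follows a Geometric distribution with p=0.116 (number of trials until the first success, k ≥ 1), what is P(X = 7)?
0.055357

We have X ~ Geometric(p=0.116) (number of trials until the first success, k ≥ 1).

For a Geometric distribution, the PMF gives us the probability of each outcome.

Using the PMF formula:
P(X = 7) = 0.055357

Rounded to 4 decimal places: 0.0554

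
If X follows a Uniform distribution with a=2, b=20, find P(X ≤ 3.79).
0.099444

We have X ~ Uniform(a=2, b=20).

The CDF gives us P(X ≤ k).

Using the CDF:
P(X ≤ 3.79) = 0.099444

This means there's approximately a 9.9% chance that X is at most 3.79.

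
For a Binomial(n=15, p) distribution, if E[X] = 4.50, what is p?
p = 0.3

For a Binomial(n, p) distribution:
E[X] = n × p

Given n = 15 and E[X] = 4.50:
4.50 = 15 × p
p = 4.50 / 15 = 0.3

Verification: Binomial(15, 0.3) has E[X] = 4.50 ✓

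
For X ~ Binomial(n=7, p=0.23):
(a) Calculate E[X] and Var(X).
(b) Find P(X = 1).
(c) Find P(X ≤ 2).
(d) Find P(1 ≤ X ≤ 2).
(a) E[X] = 1.6100, Var(X) = 1.2397
(b) P(X = 1) = 0.335560
(c) P(X ≤ 2) = 0.796742
(d) P(1 ≤ X ≤ 2) = 0.636257

We have X ~ Binomial(n=7, p=0.23).

(a) Moments:
E[X] = 1.6100
Var(X) = 1.2397
σ = √Var(X) = 1.1134

(b) Point probability using PMF:
P(X = 1) = 0.335560

(c) Cumulative probability using CDF:
P(X ≤ 2) = F(2) = 0.796742

(d) Range probability:
P(1 ≤ X ≤ 2) = P(X ≤ 2) - P(X ≤ 0)
                   = F(2) - F(0)
                   = 0.796742 - 0.160485
                   = 0.636257

This means approximately 63.6% of outcomes fall in the interval [1, 2].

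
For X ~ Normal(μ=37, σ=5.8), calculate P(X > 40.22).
0.289388

We have X ~ Normal(μ=37, σ=5.8).

P(X > 40.22) = 1 - P(X ≤ 40.22)
                = 1 - F(40.22)
                = 1 - 0.710612
                = 0.289388

So there's approximately a 28.9% chance that X exceeds 40.22.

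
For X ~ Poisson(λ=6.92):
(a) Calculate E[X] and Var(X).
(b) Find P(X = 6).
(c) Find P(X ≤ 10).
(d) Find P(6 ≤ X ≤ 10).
(a) E[X] = 6.9200, Var(X) = 6.9200
(b) P(X = 6) = 0.150656
(c) P(X ≤ 10) = 0.907060
(d) P(6 ≤ X ≤ 10) = 0.596018

We have X ~ Poisson(λ=6.92).

(a) Moments:
E[X] = 6.9200
Var(X) = 6.9200
σ = √Var(X) = 2.6306

(b) Point probability using PMF:
P(X = 6) = 0.150656

(c) Cumulative probability using CDF:
P(X ≤ 10) = F(10) = 0.907060

(d) Range probability:
P(6 ≤ X ≤ 10) = P(X ≤ 10) - P(X ≤ 5)
                   = F(10) - F(5)
                   = 0.907060 - 0.311042
                   = 0.596018

This means approximately 59.6% of outcomes fall in the interval [6, 10].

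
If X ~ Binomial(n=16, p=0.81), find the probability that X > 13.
0.389920

We have X ~ Binomial(n=16, p=0.81).

P(X > 13) = 1 - P(X ≤ 13)
                = 1 - F(13)
                = 1 - 0.610080
                = 0.389920

So there's approximately a 39.0% chance that X exceeds 13.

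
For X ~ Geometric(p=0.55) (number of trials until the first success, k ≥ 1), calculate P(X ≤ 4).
0.958994

We have X ~ Geometric(p=0.55) (number of trials until the first success, k ≥ 1).

The CDF gives us P(X ≤ k).

Using the CDF:
P(X ≤ 4) = 0.958994

This means there's approximately a 95.9% chance that X is at most 4.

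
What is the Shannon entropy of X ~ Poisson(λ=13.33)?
2.7074 nats

We have X ~ Poisson(λ=13.33).

The Shannon entropy measures the uncertainty or information content of the distribution.

For a Poisson distribution with λ=13.33:
H(X) = 2.7074 nats

(In bits, this would be 3.9060 bits.)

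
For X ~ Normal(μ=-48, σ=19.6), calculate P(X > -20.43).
0.079768

We have X ~ Normal(μ=-48, σ=19.6).

P(X > -20.43) = 1 - P(X ≤ -20.43)
                = 1 - F(-20.43)
                = 1 - 0.920232
                = 0.079768

So there's approximately a 8.0% chance that X exceeds -20.43.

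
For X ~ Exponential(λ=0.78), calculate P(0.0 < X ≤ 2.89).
0.895043

We have X ~ Exponential(λ=0.78).

To find P(0.0 < X ≤ 2.89), we use:
P(0.0 < X ≤ 2.89) = P(X ≤ 2.89) - P(X ≤ 0.0)
                 = F(2.89) - F(0.0)
                 = 0.895043 - 0.000000
                 = 0.895043

So there's approximately a 89.5% chance that X falls in this range.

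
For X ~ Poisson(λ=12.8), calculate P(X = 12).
0.111484

We have X ~ Poisson(λ=12.8).

For a Poisson distribution, the PMF gives us the probability of each outcome.

Using the PMF formula:
P(X = 12) = 0.111484

Rounded to 4 decimal places: 0.1115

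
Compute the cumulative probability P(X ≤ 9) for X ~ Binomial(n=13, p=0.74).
0.449265

We have X ~ Binomial(n=13, p=0.74).

The CDF gives us P(X ≤ k).

Using the CDF:
P(X ≤ 9) = 0.449265

This means there's approximately a 44.9% chance that X is at most 9.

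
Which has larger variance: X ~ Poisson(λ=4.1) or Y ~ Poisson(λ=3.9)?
X has larger variance (4.1000 > 3.9000)

Compute the variance for each distribution:

X ~ Poisson(λ=4.1):
Var(X) = 4.1000

Y ~ Poisson(λ=3.9):
Var(Y) = 3.9000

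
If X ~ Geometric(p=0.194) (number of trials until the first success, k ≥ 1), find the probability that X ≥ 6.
0.340154

We have X ~ Geometric(p=0.194) (number of trials until the first success, k ≥ 1).

For discrete distributions, P(X ≥ 6) = 1 - P(X ≤ 5).

P(X ≤ 5) = 0.659846
P(X ≥ 6) = 1 - 0.659846 = 0.340154

So there's approximately a 34.0% chance that X is at least 6.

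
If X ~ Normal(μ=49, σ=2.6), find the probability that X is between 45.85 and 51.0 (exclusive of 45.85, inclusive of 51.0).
0.666277

We have X ~ Normal(μ=49, σ=2.6).

To find P(45.85 < X ≤ 51.0), we use:
P(45.85 < X ≤ 51.0) = P(X ≤ 51.0) - P(X ≤ 45.85)
                 = F(51.0) - F(45.85)
                 = 0.779122 - 0.112845
                 = 0.666277

So there's approximately a 66.6% chance that X falls in this range.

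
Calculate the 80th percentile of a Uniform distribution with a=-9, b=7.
3.8000

We have X ~ Uniform(a=-9, b=7).

We want to find x such that P(X ≤ x) = 0.8.

This is the 80th percentile, which means 80% of values fall below this point.

Using the inverse CDF (quantile function):
x = F⁻¹(0.8) = 3.8000

Verification: P(X ≤ 3.8000) = 0.8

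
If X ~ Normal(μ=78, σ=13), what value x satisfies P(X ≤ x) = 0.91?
95.4298

We have X ~ Normal(μ=78, σ=13).

We want to find x such that P(X ≤ x) = 0.91.

This is the 91st percentile, which means 91% of values fall below this point.

Using the inverse CDF (quantile function):
x = F⁻¹(0.91) = 95.4298

Verification: P(X ≤ 95.4298) = 0.91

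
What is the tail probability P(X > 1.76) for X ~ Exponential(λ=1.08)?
0.149449

We have X ~ Exponential(λ=1.08).

P(X > 1.76) = 1 - P(X ≤ 1.76)
                = 1 - F(1.76)
                = 1 - 0.850551
                = 0.149449

So there's approximately a 14.9% chance that X exceeds 1.76.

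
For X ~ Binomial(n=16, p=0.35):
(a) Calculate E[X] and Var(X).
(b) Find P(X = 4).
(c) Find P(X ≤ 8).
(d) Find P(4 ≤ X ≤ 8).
(a) E[X] = 5.6000, Var(X) = 3.6400
(b) P(X = 4) = 0.155347
(c) P(X ≤ 8) = 0.932943
(d) P(4 ≤ X ≤ 8) = 0.799083

We have X ~ Binomial(n=16, p=0.35).

(a) Moments:
E[X] = 5.6000
Var(X) = 3.6400
σ = √Var(X) = 1.9079

(b) Point probability using PMF:
P(X = 4) = 0.155347

(c) Cumulative probability using CDF:
P(X ≤ 8) = F(8) = 0.932943

(d) Range probability:
P(4 ≤ X ≤ 8) = P(X ≤ 8) - P(X ≤ 3)
                   = F(8) - F(3)
                   = 0.932943 - 0.133860
                   = 0.799083

This means approximately 79.9% of outcomes fall in the interval [4, 8].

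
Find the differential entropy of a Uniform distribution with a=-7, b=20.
3.2958 nats

We have X ~ Uniform(a=-7, b=20).

The differential entropy measures the uncertainty or information content of the distribution.

For a Uniform distribution with a=-7, b=20:
h(X) = 3.2958 nats

(In bits, this would be 4.7549 bits.)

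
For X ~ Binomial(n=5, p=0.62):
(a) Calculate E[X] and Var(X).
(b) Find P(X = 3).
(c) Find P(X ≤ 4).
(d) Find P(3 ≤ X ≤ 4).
(a) E[X] = 3.1000, Var(X) = 1.1780
(b) P(X = 3) = 0.344146
(c) P(X ≤ 4) = 0.908387
(d) P(3 ≤ X ≤ 4) = 0.624896

We have X ~ Binomial(n=5, p=0.62).

(a) Moments:
E[X] = 3.1000
Var(X) = 1.1780
σ = √Var(X) = 1.0854

(b) Point probability using PMF:
P(X = 3) = 0.344146

(c) Cumulative probability using CDF:
P(X ≤ 4) = F(4) = 0.908387

(d) Range probability:
P(3 ≤ X ≤ 4) = P(X ≤ 4) - P(X ≤ 2)
                   = F(4) - F(2)
                   = 0.908387 - 0.283491
                   = 0.624896

This means approximately 62.5% of outcomes fall in the interval [3, 4].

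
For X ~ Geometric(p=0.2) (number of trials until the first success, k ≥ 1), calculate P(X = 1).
0.200000

We have X ~ Geometric(p=0.2) (number of trials until the first success, k ≥ 1).

For a Geometric distribution, the PMF gives us the probability of each outcome.

Using the PMF formula:
P(X = 1) = 0.200000

Rounded to 4 decimal places: 0.2000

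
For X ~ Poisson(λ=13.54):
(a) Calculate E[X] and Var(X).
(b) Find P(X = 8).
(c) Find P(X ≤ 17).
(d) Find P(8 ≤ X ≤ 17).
(a) E[X] = 13.5400, Var(X) = 13.5400
(b) P(X = 8) = 0.036905
(c) P(X ≤ 17) = 0.858332
(d) P(8 ≤ X ≤ 17) = 0.817730

We have X ~ Poisson(λ=13.54).

(a) Moments:
E[X] = 13.5400
Var(X) = 13.5400
σ = √Var(X) = 3.6797

(b) Point probability using PMF:
P(X = 8) = 0.036905

(c) Cumulative probability using CDF:
P(X ≤ 17) = F(17) = 0.858332

(d) Range probability:
P(8 ≤ X ≤ 17) = P(X ≤ 17) - P(X ≤ 7)
                   = F(17) - F(7)
                   = 0.858332 - 0.040602
                   = 0.817730

This means approximately 81.8% of outcomes fall in the interval [8, 17].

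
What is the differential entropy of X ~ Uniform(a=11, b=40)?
3.3673 nats

We have X ~ Uniform(a=11, b=40).

The differential entropy measures the uncertainty or information content of the distribution.

For a Uniform distribution with a=11, b=40:
h(X) = 3.3673 nats

(In bits, this would be 4.8580 bits.)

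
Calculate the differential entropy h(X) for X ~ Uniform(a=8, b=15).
1.9459 nats

We have X ~ Uniform(a=8, b=15).

The differential entropy measures the uncertainty or information content of the distribution.

For a Uniform distribution with a=8, b=15:
h(X) = 1.9459 nats

(In bits, this would be 2.8074 bits.)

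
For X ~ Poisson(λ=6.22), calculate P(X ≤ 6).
0.571012

We have X ~ Poisson(λ=6.22).

The CDF gives us P(X ≤ k).

Using the CDF:
P(X ≤ 6) = 0.571012

This means there's approximately a 57.1% chance that X is at most 6.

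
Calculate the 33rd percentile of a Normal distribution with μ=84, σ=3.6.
82.4163

We have X ~ Normal(μ=84, σ=3.6).

We want to find x such that P(X ≤ x) = 0.33.

This is the 33rd percentile, which means 33% of values fall below this point.

Using the inverse CDF (quantile function):
x = F⁻¹(0.33) = 82.4163

Verification: P(X ≤ 82.4163) = 0.33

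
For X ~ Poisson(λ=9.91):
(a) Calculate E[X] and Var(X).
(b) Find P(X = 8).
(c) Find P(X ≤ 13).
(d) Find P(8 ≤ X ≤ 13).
(a) E[X] = 9.9100, Var(X) = 9.9100
(b) P(X = 8) = 0.114607
(c) P(X ≤ 13) = 0.870937
(d) P(8 ≤ X ≤ 13) = 0.642500

We have X ~ Poisson(λ=9.91).

(a) Moments:
E[X] = 9.9100
Var(X) = 9.9100
σ = √Var(X) = 3.1480

(b) Point probability using PMF:
P(X = 8) = 0.114607

(c) Cumulative probability using CDF:
P(X ≤ 13) = F(13) = 0.870937

(d) Range probability:
P(8 ≤ X ≤ 13) = P(X ≤ 13) - P(X ≤ 7)
                   = F(13) - F(7)
                   = 0.870937 - 0.228437
                   = 0.642500

This means approximately 64.2% of outcomes fall in the interval [8, 13].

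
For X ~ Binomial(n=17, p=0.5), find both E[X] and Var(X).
E[X] = 8.5000, Var(X) = 4.2500

We have X ~ Binomial(n=17, p=0.5).

For a Binomial distribution with n=17, p=0.5:

Expected value:
E[X] = 8.5000

Variance:
Var(X) = 4.2500

Standard deviation:
σ = √Var(X) = 2.0616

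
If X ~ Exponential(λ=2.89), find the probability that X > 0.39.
0.323971

We have X ~ Exponential(λ=2.89).

P(X > 0.39) = 1 - P(X ≤ 0.39)
                = 1 - F(0.39)
                = 1 - 0.676029
                = 0.323971

So there's approximately a 32.4% chance that X exceeds 0.39.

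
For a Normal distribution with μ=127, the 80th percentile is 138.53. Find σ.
σ = 13.6997

For X ~ Normal(μ, σ), the p-th percentile satisfies x = μ + z_p × σ,
where z_p = Φ⁻¹(p) is the standard normal quantile.

Step 1: z_{0.8} = Φ⁻¹(0.8) = 0.8416

Step 2: Solve for σ:
138.53 = 127 + 0.8416 × σ
σ = (138.53 - 127) / 0.8416
σ = 11.53 / 0.8416
σ = 13.6997

Verification: μ + z × σ = 127 + 0.8416 × 13.6997 = 138.53 ✓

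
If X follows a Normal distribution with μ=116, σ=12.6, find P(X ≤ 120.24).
0.631756

We have X ~ Normal(μ=116, σ=12.6).

The CDF gives us P(X ≤ k).

Using the CDF:
P(X ≤ 120.24) = 0.631756

This means there's approximately a 63.2% chance that X is at most 120.24.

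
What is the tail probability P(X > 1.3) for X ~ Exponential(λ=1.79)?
0.097588

We have X ~ Exponential(λ=1.79).

P(X > 1.3) = 1 - P(X ≤ 1.3)
                = 1 - F(1.3)
                = 1 - 0.902412
                = 0.097588

So there's approximately a 9.8% chance that X exceeds 1.3.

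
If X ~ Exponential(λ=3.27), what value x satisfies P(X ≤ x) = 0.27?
0.0962

We have X ~ Exponential(λ=3.27).

We want to find x such that P(X ≤ x) = 0.27.

This is the 27th percentile, which means 27% of values fall below this point.

Using the inverse CDF (quantile function):
x = F⁻¹(0.27) = 0.0962

Verification: P(X ≤ 0.0962) = 0.27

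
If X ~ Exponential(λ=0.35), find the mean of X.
2.8571

We have X ~ Exponential(λ=0.35).

For an Exponential distribution with λ=0.35:
E[X] = 2.8571

This is the expected (average) value of X.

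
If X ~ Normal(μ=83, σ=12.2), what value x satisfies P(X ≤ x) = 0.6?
86.0908

We have X ~ Normal(μ=83, σ=12.2).

We want to find x such that P(X ≤ x) = 0.6.

This is the 60th percentile, which means 60% of values fall below this point.

Using the inverse CDF (quantile function):
x = F⁻¹(0.6) = 86.0908

Verification: P(X ≤ 86.0908) = 0.6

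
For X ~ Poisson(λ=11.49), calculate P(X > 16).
0.075947

We have X ~ Poisson(λ=11.49).

P(X > 16) = 1 - P(X ≤ 16)
                = 1 - F(16)
                = 1 - 0.924053
                = 0.075947

So there's approximately a 7.6% chance that X exceeds 16.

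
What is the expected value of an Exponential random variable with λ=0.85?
1.1765

We have X ~ Exponential(λ=0.85).

For an Exponential distribution with λ=0.85:
E[X] = 1.1765

This is the expected (average) value of X.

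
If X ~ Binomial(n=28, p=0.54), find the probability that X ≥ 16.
0.444879

We have X ~ Binomial(n=28, p=0.54).

For discrete distributions, P(X ≥ 16) = 1 - P(X ≤ 15).

P(X ≤ 15) = 0.555121
P(X ≥ 16) = 1 - 0.555121 = 0.444879

So there's approximately a 44.5% chance that X is at least 16.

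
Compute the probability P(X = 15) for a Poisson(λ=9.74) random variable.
0.030329

We have X ~ Poisson(λ=9.74).

For a Poisson distribution, the PMF gives us the probability of each outcome.

Using the PMF formula:
P(X = 15) = 0.030329

Rounded to 4 decimal places: 0.0303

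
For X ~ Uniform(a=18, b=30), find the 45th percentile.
23.4000

We have X ~ Uniform(a=18, b=30).

We want to find x such that P(X ≤ x) = 0.45.

This is the 45th percentile, which means 45% of values fall below this point.

Using the inverse CDF (quantile function):
x = F⁻¹(0.45) = 23.4000

Verification: P(X ≤ 23.4000) = 0.45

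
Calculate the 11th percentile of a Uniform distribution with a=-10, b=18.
-6.9200

We have X ~ Uniform(a=-10, b=18).

We want to find x such that P(X ≤ x) = 0.11.

This is the 11th percentile, which means 11% of values fall below this point.

Using the inverse CDF (quantile function):
x = F⁻¹(0.11) = -6.9200

Verification: P(X ≤ -6.9200) = 0.11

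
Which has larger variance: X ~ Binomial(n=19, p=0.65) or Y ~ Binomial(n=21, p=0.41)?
Y has larger variance (5.0799 > 4.3225)

Compute the variance for each distribution:

X ~ Binomial(n=19, p=0.65):
Var(X) = 4.3225

Y ~ Binomial(n=21, p=0.41):
Var(Y) = 5.0799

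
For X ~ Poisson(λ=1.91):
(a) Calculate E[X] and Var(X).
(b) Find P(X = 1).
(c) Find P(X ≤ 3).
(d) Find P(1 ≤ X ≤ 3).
(a) E[X] = 1.9100, Var(X) = 1.9100
(b) P(X = 1) = 0.282834
(c) P(X ≤ 3) = 0.872987
(d) P(1 ≤ X ≤ 3) = 0.724907

We have X ~ Poisson(λ=1.91).

(a) Moments:
E[X] = 1.9100
Var(X) = 1.9100
σ = √Var(X) = 1.3820

(b) Point probability using PMF:
P(X = 1) = 0.282834

(c) Cumulative probability using CDF:
P(X ≤ 3) = F(3) = 0.872987

(d) Range probability:
P(1 ≤ X ≤ 3) = P(X ≤ 3) - P(X ≤ 0)
                   = F(3) - F(0)
                   = 0.872987 - 0.148080
                   = 0.724907

This means approximately 72.5% of outcomes fall in the interval [1, 3].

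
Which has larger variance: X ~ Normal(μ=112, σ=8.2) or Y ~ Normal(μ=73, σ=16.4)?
Y has larger variance (268.9600 > 67.2400)

Compute the variance for each distribution:

X ~ Normal(μ=112, σ=8.2):
Var(X) = 67.2400

Y ~ Normal(μ=73, σ=16.4):
Var(Y) = 268.9600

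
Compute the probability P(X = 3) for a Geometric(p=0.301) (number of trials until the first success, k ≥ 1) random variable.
0.147069

We have X ~ Geometric(p=0.301) (number of trials until the first success, k ≥ 1).

For a Geometric distribution, the PMF gives us the probability of each outcome.

Using the PMF formula:
P(X = 3) = 0.147069

Rounded to 4 decimal places: 0.1471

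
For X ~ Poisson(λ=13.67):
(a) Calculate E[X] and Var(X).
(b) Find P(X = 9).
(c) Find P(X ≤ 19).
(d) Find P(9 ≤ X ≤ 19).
(a) E[X] = 13.6700, Var(X) = 13.6700
(b) P(X = 9) = 0.053131
(c) P(X ≤ 19) = 0.936190
(d) P(9 ≤ X ≤ 19) = 0.863355

We have X ~ Poisson(λ=13.67).

(a) Moments:
E[X] = 13.6700
Var(X) = 13.6700
σ = √Var(X) = 3.6973

(b) Point probability using PMF:
P(X = 9) = 0.053131

(c) Cumulative probability using CDF:
P(X ≤ 19) = F(19) = 0.936190

(d) Range probability:
P(9 ≤ X ≤ 19) = P(X ≤ 19) - P(X ≤ 8)
                   = F(19) - F(8)
                   = 0.936190 - 0.072835
                   = 0.863355

This means approximately 86.3% of outcomes fall in the interval [9, 19].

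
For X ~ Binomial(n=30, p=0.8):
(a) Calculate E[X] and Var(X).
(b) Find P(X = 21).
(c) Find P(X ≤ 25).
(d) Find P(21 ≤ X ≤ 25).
(a) E[X] = 24.0000, Var(X) = 4.8000
(b) P(X = 21) = 0.067564
(c) P(X ≤ 25) = 0.744767
(d) P(21 ≤ X ≤ 25) = 0.683680

We have X ~ Binomial(n=30, p=0.8).

(a) Moments:
E[X] = 24.0000
Var(X) = 4.8000
σ = √Var(X) = 2.1909

(b) Point probability using PMF:
P(X = 21) = 0.067564

(c) Cumulative probability using CDF:
P(X ≤ 25) = F(25) = 0.744767

(d) Range probability:
P(21 ≤ X ≤ 25) = P(X ≤ 25) - P(X ≤ 20)
                   = F(25) - F(20)
                   = 0.744767 - 0.061087
                   = 0.683680

This means approximately 68.4% of outcomes fall in the interval [21, 25].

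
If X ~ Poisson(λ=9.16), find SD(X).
3.0265

We have X ~ Poisson(λ=9.16).

For a Poisson distribution with λ=9.16:
σ = √Var(X) = 3.0265

The standard deviation is the square root of the variance.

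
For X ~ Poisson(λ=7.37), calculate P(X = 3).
0.042024

We have X ~ Poisson(λ=7.37).

For a Poisson distribution, the PMF gives us the probability of each outcome.

Using the PMF formula:
P(X = 3) = 0.042024

Rounded to 4 decimal places: 0.0420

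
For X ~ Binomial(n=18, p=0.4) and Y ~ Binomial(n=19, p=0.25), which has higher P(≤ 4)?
Y has higher probability (P(Y ≤ 4) = 0.4654 > P(X ≤ 4) = 0.0942)

Compute P(≤ 4) for each distribution:

X ~ Binomial(n=18, p=0.4):
P(X ≤ 4) = 0.0942

Y ~ Binomial(n=19, p=0.25):
P(Y ≤ 4) = 0.4654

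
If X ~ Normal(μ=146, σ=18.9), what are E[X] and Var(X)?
E[X] = 146.0000, Var(X) = 357.2100

We have X ~ Normal(μ=146, σ=18.9).

For a Normal distribution with μ=146, σ=18.9:

Expected value:
E[X] = 146.0000

Variance:
Var(X) = 357.2100

Standard deviation:
σ = √Var(X) = 18.9000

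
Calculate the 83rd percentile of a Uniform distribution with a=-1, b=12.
9.7900

We have X ~ Uniform(a=-1, b=12).

We want to find x such that P(X ≤ x) = 0.83.

This is the 83rd percentile, which means 83% of values fall below this point.

Using the inverse CDF (quantile function):
x = F⁻¹(0.83) = 9.7900

Verification: P(X ≤ 9.7900) = 0.83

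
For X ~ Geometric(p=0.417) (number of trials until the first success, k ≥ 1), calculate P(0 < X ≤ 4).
0.884475

We have X ~ Geometric(p=0.417) (number of trials until the first success, k ≥ 1).

To find P(0 < X ≤ 4), we use:
P(0 < X ≤ 4) = P(X ≤ 4) - P(X ≤ 0)
                 = F(4) - F(0)
                 = 0.884475 - 0.000000
                 = 0.884475

So there's approximately a 88.4% chance that X falls in this range.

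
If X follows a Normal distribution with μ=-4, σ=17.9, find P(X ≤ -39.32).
0.024237

We have X ~ Normal(μ=-4, σ=17.9).

The CDF gives us P(X ≤ k).

Using the CDF:
P(X ≤ -39.32) = 0.024237

This means there's approximately a 2.4% chance that X is at most -39.32.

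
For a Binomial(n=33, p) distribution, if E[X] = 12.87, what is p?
p = 0.39

For a Binomial(n, p) distribution:
E[X] = n × p

Given n = 33 and E[X] = 12.87:
12.87 = 33 × p
p = 12.87 / 33 = 0.39

Verification: Binomial(33, 0.39) has E[X] = 12.87 ✓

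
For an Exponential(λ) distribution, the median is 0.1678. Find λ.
λ = 4.1308

For X ~ Exponential(λ), the CDF is F(x) = 1 - e^(-λx).
The median m satisfies F(m) = 0.5:
1 - e^(-λm) = 0.5
e^(-λm) = 0.5
λm = ln(2)
m = ln(2) / λ

Given m = 0.1678:
λ = ln(2) / 0.1678 = 0.693147 / 0.1678 = 4.1308

Verification: ln(2) / 4.1308 = 0.1678 ✓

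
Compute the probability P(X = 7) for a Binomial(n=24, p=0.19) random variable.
0.086045

We have X ~ Binomial(n=24, p=0.19).

For a Binomial distribution, the PMF gives us the probability of each outcome.

Using the PMF formula:
P(X = 7) = 0.086045

Rounded to 4 decimal places: 0.0860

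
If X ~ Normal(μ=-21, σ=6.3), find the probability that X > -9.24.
0.030974

We have X ~ Normal(μ=-21, σ=6.3).

P(X > -9.24) = 1 - P(X ≤ -9.24)
                = 1 - F(-9.24)
                = 1 - 0.969026
                = 0.030974

So there's approximately a 3.1% chance that X exceeds -9.24.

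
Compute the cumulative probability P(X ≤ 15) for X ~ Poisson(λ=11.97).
0.846579

We have X ~ Poisson(λ=11.97).

The CDF gives us P(X ≤ k).

Using the CDF:
P(X ≤ 15) = 0.846579

This means there's approximately a 84.7% chance that X is at most 15.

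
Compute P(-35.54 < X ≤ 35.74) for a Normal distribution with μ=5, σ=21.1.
0.900079

We have X ~ Normal(μ=5, σ=21.1).

To find P(-35.54 < X ≤ 35.74), we use:
P(-35.54 < X ≤ 35.74) = P(X ≤ 35.74) - P(X ≤ -35.54)
                 = F(35.74) - F(-35.54)
                 = 0.927424 - 0.027345
                 = 0.900079

So there's approximately a 90.0% chance that X falls in this range.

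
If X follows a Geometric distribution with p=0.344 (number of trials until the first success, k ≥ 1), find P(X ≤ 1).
0.344000

We have X ~ Geometric(p=0.344) (number of trials until the first success, k ≥ 1).

The CDF gives us P(X ≤ k).

Using the CDF:
P(X ≤ 1) = 0.344000

This means there's approximately a 34.4% chance that X is at most 1.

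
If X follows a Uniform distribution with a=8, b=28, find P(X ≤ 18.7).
0.535000

We have X ~ Uniform(a=8, b=28).

The CDF gives us P(X ≤ k).

Using the CDF:
P(X ≤ 18.7) = 0.535000

This means there's approximately a 53.5% chance that X is at most 18.7.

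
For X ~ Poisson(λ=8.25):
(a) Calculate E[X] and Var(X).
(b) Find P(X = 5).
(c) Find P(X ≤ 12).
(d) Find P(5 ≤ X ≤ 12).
(a) E[X] = 8.2500, Var(X) = 8.2500
(b) P(X = 5) = 0.083207
(c) P(X ≤ 12) = 0.923412
(d) P(5 ≤ X ≤ 12) = 0.837226

We have X ~ Poisson(λ=8.25).

(a) Moments:
E[X] = 8.2500
Var(X) = 8.2500
σ = √Var(X) = 2.8723

(b) Point probability using PMF:
P(X = 5) = 0.083207

(c) Cumulative probability using CDF:
P(X ≤ 12) = F(12) = 0.923412

(d) Range probability:
P(5 ≤ X ≤ 12) = P(X ≤ 12) - P(X ≤ 4)
                   = F(12) - F(4)
                   = 0.923412 - 0.086186
                   = 0.837226

This means approximately 83.7% of outcomes fall in the interval [5, 12].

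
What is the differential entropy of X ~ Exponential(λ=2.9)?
-0.0647 nats

We have X ~ Exponential(λ=2.9).

The differential entropy measures the uncertainty or information content of the distribution.

For an Exponential distribution with λ=2.9:
h(X) = -0.0647 nats

(In bits, this would be -0.0934 bits.)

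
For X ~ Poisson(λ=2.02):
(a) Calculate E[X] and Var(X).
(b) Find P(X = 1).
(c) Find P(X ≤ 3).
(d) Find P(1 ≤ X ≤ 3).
(a) E[X] = 2.0200, Var(X) = 2.0200
(b) P(X = 1) = 0.267964
(c) P(X ≤ 3) = 0.853497
(d) P(1 ≤ X ≤ 3) = 0.720841

We have X ~ Poisson(λ=2.02).

(a) Moments:
E[X] = 2.0200
Var(X) = 2.0200
σ = √Var(X) = 1.4213

(b) Point probability using PMF:
P(X = 1) = 0.267964

(c) Cumulative probability using CDF:
P(X ≤ 3) = F(3) = 0.853497

(d) Range probability:
P(1 ≤ X ≤ 3) = P(X ≤ 3) - P(X ≤ 0)
                   = F(3) - F(0)
                   = 0.853497 - 0.132655
                   = 0.720841

This means approximately 72.1% of outcomes fall in the interval [1, 3].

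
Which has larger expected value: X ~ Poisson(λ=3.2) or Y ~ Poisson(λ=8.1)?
Y has larger mean (8.1000 > 3.2000)

Compute the expected value for each distribution:

X ~ Poisson(λ=3.2):
E[X] = 3.2000

Y ~ Poisson(λ=8.1):
E[Y] = 8.1000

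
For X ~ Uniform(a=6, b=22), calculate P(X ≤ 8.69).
0.168125

We have X ~ Uniform(a=6, b=22).

The CDF gives us P(X ≤ k).

Using the CDF:
P(X ≤ 8.69) = 0.168125

This means there's approximately a 16.8% chance that X is at most 8.69.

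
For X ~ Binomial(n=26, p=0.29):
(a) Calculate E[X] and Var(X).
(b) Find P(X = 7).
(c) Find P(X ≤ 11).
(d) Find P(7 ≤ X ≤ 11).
(a) E[X] = 7.5400, Var(X) = 5.3534
(b) P(X = 7) = 0.169351
(c) P(X ≤ 11) = 0.952482
(d) P(7 ≤ X ≤ 11) = 0.616385

We have X ~ Binomial(n=26, p=0.29).

(a) Moments:
E[X] = 7.5400
Var(X) = 5.3534
σ = √Var(X) = 2.3137

(b) Point probability using PMF:
P(X = 7) = 0.169351

(c) Cumulative probability using CDF:
P(X ≤ 11) = F(11) = 0.952482

(d) Range probability:
P(7 ≤ X ≤ 11) = P(X ≤ 11) - P(X ≤ 6)
                   = F(11) - F(6)
                   = 0.952482 - 0.336097
                   = 0.616385

This means approximately 61.6% of outcomes fall in the interval [7, 11].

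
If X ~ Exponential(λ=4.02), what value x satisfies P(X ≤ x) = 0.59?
0.2218

We have X ~ Exponential(λ=4.02).

We want to find x such that P(X ≤ x) = 0.59.

This is the 59th percentile, which means 59% of values fall below this point.

Using the inverse CDF (quantile function):
x = F⁻¹(0.59) = 0.2218

Verification: P(X ≤ 0.2218) = 0.59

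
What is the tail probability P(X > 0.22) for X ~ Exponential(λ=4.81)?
0.347080

We have X ~ Exponential(λ=4.81).

P(X > 0.22) = 1 - P(X ≤ 0.22)
                = 1 - F(0.22)
                = 1 - 0.652920
                = 0.347080

So there's approximately a 34.7% chance that X exceeds 0.22.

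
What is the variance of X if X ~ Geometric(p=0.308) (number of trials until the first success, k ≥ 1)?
7.2947

We have X ~ Geometric(p=0.308) (number of trials until the first success, k ≥ 1).

For a Geometric distribution with p=0.308 (number of trials until the first success, k ≥ 1):
Var(X) = 7.2947

The variance measures the spread of the distribution around the mean.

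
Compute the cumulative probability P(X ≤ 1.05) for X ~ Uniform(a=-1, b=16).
0.120588

We have X ~ Uniform(a=-1, b=16).

The CDF gives us P(X ≤ k).

Using the CDF:
P(X ≤ 1.05) = 0.120588

This means there's approximately a 12.1% chance that X is at most 1.05.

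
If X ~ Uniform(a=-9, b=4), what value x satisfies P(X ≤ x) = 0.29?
-5.2300

We have X ~ Uniform(a=-9, b=4).

We want to find x such that P(X ≤ x) = 0.29.

This is the 29th percentile, which means 29% of values fall below this point.

Using the inverse CDF (quantile function):
x = F⁻¹(0.29) = -5.2300

Verification: P(X ≤ -5.2300) = 0.29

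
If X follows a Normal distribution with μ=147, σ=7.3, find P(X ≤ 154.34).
0.842667

We have X ~ Normal(μ=147, σ=7.3).

The CDF gives us P(X ≤ k).

Using the CDF:
P(X ≤ 154.34) = 0.842667

This means there's approximately a 84.3% chance that X is at most 154.34.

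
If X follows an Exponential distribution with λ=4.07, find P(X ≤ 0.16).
0.478580

We have X ~ Exponential(λ=4.07).

The CDF gives us P(X ≤ k).

Using the CDF:
P(X ≤ 0.16) = 0.478580

This means there's approximately a 47.9% chance that X is at most 0.16.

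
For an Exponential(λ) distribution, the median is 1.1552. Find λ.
λ = 0.6000

For X ~ Exponential(λ), the CDF is F(x) = 1 - e^(-λx).
The median m satisfies F(m) = 0.5:
1 - e^(-λm) = 0.5
e^(-λm) = 0.5
λm = ln(2)
m = ln(2) / λ

Given m = 1.1552:
λ = ln(2) / 1.1552 = 0.693147 / 1.1552 = 0.6000

Verification: ln(2) / 0.6000 = 1.1552 ✓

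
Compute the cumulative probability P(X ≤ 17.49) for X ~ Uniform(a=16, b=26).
0.149000

We have X ~ Uniform(a=16, b=26).

The CDF gives us P(X ≤ k).

Using the CDF:
P(X ≤ 17.49) = 0.149000

This means there's approximately a 14.9% chance that X is at most 17.49.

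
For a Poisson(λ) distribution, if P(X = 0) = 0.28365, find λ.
λ = 1.2600

For a Poisson(λ) distribution, the PMF at 0 is:
P(X = 0) = λ^0 e^(-λ) / 0! = e^(-λ)

Given P(X = 0) = 0.28365:
e^(-λ) = 0.28365
-λ = ln(0.28365)
λ = -ln(0.28365) = 1.2600

Verification: e^(-1.2600) = 0.28365 ✓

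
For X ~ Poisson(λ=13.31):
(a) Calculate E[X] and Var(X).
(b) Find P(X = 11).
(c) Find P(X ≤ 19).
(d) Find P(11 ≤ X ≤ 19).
(a) E[X] = 13.3100, Var(X) = 13.3100
(b) P(X = 11) = 0.096459
(c) P(X ≤ 19) = 0.948295
(d) P(11 ≤ X ≤ 19) = 0.722279

We have X ~ Poisson(λ=13.31).

(a) Moments:
E[X] = 13.3100
Var(X) = 13.3100
σ = √Var(X) = 3.6483

(b) Point probability using PMF:
P(X = 11) = 0.096459

(c) Cumulative probability using CDF:
P(X ≤ 19) = F(19) = 0.948295

(d) Range probability:
P(11 ≤ X ≤ 19) = P(X ≤ 19) - P(X ≤ 10)
                   = F(19) - F(10)
                   = 0.948295 - 0.226016
                   = 0.722279

This means approximately 72.2% of outcomes fall in the interval [11, 19].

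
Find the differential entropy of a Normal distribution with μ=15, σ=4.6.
2.9450 nats

We have X ~ Normal(μ=15, σ=4.6).

The differential entropy measures the uncertainty or information content of the distribution.

For a Normal distribution with μ=15, σ=4.6:
h(X) = 2.9450 nats

(In bits, this would be 4.2487 bits.)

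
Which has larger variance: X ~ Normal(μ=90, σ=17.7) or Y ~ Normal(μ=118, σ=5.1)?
X has larger variance (313.2900 > 26.0100)

Compute the variance for each distribution:

X ~ Normal(μ=90, σ=17.7):
Var(X) = 313.2900

Y ~ Normal(μ=118, σ=5.1):
Var(Y) = 26.0100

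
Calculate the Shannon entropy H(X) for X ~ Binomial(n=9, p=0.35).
1.7701 nats

We have X ~ Binomial(n=9, p=0.35).

The Shannon entropy measures the uncertainty or information content of the distribution.

For a Binomial distribution with n=9, p=0.35:
H(X) = 1.7701 nats

(In bits, this would be 2.5537 bits.)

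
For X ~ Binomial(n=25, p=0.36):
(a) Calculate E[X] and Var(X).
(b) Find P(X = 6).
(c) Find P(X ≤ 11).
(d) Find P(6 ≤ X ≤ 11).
(a) E[X] = 9.0000, Var(X) = 5.7600
(b) P(X = 6) = 0.080067
(c) P(X ≤ 11) = 0.851034
(d) P(6 ≤ X ≤ 11) = 0.782844

We have X ~ Binomial(n=25, p=0.36).

(a) Moments:
E[X] = 9.0000
Var(X) = 5.7600
σ = √Var(X) = 2.4000

(b) Point probability using PMF:
P(X = 6) = 0.080067

(c) Cumulative probability using CDF:
P(X ≤ 11) = F(11) = 0.851034

(d) Range probability:
P(6 ≤ X ≤ 11) = P(X ≤ 11) - P(X ≤ 5)
                   = F(11) - F(5)
                   = 0.851034 - 0.068190
                   = 0.782844

This means approximately 78.3% of outcomes fall in the interval [6, 11].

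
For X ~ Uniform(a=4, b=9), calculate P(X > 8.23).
0.154000

We have X ~ Uniform(a=4, b=9).

P(X > 8.23) = 1 - P(X ≤ 8.23)
                = 1 - F(8.23)
                = 1 - 0.846000
                = 0.154000

So there's approximately a 15.4% chance that X exceeds 8.23.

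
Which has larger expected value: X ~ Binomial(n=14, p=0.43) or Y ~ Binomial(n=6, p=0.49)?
X has larger mean (6.0200 > 2.9400)

Compute the expected value for each distribution:

X ~ Binomial(n=14, p=0.43):
E[X] = 6.0200

Y ~ Binomial(n=6, p=0.49):
E[Y] = 2.9400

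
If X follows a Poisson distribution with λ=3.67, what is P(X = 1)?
0.093499

We have X ~ Poisson(λ=3.67).

For a Poisson distribution, the PMF gives us the probability of each outcome.

Using the PMF formula:
P(X = 1) = 0.093499

Rounded to 4 decimal places: 0.0935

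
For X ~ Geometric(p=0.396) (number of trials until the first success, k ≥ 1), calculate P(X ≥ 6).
0.080387

We have X ~ Geometric(p=0.396) (number of trials until the first success, k ≥ 1).

For discrete distributions, P(X ≥ 6) = 1 - P(X ≤ 5).

P(X ≤ 5) = 0.919613
P(X ≥ 6) = 1 - 0.919613 = 0.080387

So there's approximately a 8.0% chance that X is at least 6.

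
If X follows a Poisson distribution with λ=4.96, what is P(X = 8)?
0.063714

We have X ~ Poisson(λ=4.96).

For a Poisson distribution, the PMF gives us the probability of each outcome.

Using the PMF formula:
P(X = 8) = 0.063714

Rounded to 4 decimal places: 0.0637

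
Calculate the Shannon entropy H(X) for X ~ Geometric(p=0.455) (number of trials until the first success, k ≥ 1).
1.5145 nats

We have X ~ Geometric(p=0.455) (number of trials until the first success, k ≥ 1).

The Shannon entropy measures the uncertainty or information content of the distribution.

For a Geometric distribution with p=0.455 (number of trials until the first success, k ≥ 1):
H(X) = 1.5145 nats

(In bits, this would be 2.1849 bits.)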